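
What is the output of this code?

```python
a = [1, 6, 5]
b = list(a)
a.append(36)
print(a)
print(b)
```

Key concept: list() constructor creates copy.
Step by step:
`a = [1, 6, 5]` → a = [1, 6, 5]
`b = list(a)` → b = [1, 6, 5]
`a.append(36)` → a = [1, 6, 5, 36]
`print(a)` → prints [1, 6, 5, 36]
`print(b)` → prints [1, 6, 5]

Answer:
[1, 6, 5, 36]
[1, 6, 5]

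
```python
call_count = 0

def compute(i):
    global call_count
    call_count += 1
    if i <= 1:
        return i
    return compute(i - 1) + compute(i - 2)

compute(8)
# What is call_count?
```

Calls(i) = 1 + Calls(i-1) + Calls(i-2); Calls(0)=Calls(1)=1. For i=8 this gives 67.

Answer: 67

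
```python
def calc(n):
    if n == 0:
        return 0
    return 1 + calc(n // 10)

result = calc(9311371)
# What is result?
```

Count of digits of 9311371: 7

Answer: 7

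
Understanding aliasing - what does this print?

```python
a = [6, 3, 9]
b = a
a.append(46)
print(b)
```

Key concept: basic list aliasing.
Step by step:
`a = [6, 3, 9]` → a = [6, 3, 9]
`b = a` → b = [6, 3, 9] (same object as a)
`a.append(46)` → a = [6, 3, 9, 46] (same object as b); b = [6, 3, 9, 46] (same object as a)
`print(b)` → prints [6, 3, 9, 46]

Answer: [6, 3, 9, 46]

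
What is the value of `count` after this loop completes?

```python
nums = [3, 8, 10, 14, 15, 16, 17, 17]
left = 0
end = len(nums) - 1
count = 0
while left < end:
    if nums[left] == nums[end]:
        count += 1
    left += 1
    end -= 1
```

Count matching pairs from ends
`count` takes the values: 0

Answer: 0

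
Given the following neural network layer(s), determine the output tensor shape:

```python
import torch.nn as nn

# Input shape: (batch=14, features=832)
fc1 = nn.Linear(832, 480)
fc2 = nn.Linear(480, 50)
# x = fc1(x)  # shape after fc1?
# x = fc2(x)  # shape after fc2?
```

Input: (14, 832) -> after fc1: (14, 480) -> Output: (14, 50)

Answer: (14, 50)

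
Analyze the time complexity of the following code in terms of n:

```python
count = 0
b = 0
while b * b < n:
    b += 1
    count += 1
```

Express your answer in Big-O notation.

Each loop level contributes: √n. Multiplying the contributions gives O(√n).

Answer: O(√n)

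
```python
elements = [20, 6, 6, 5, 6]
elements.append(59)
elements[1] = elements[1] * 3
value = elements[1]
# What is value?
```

Trace:
`elements = [20, 6, 6, 5, 6]` → elements = [20, 6, 6, 5, 6]
`elements.append(59)` → elements = [20, 6, 6, 5, 6, 59]
`elements[1] = elements[1] * 3` → elements = [20, 18, 6, 5, 6, 59]
`value = elements[1]` → value = 18
So value = 18

Answer: 18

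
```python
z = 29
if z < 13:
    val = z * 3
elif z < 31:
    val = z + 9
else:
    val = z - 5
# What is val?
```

Trace:
`z = 29` → z = 29
`if z < 13: ...` → z < 13 is False, z < 31 is True → val = 38
So val = 38

Answer: 38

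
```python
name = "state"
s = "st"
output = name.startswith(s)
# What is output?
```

Trace:
`name = "state"` → name = 'state'
`s = "st"` → s = 'st'
`output = name.startswith(s)` → output = True
So output = True

Answer: True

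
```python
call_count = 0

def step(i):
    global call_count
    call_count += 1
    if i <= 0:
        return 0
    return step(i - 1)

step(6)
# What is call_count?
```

Linear recursion stepping by 1: 7 calls from i=6 down to ≤0.

Answer: 7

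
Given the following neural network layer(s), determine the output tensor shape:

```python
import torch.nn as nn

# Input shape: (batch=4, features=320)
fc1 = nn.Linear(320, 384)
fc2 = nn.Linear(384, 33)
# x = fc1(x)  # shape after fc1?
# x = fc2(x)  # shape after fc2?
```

Input: (4, 320) -> after fc1: (4, 384) -> Output: (4, 33)

Answer: (4, 33)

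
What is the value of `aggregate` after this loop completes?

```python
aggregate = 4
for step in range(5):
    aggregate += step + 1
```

Start at 4, add 1 to 5 = 19
`aggregate` takes the values: 4 → 5 → 7 → 10 → 14 → 19

Answer: 19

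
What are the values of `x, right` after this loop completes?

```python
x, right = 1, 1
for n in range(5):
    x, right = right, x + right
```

Fibonacci: after 5 iterations
`x, right` takes the values: (1, 1) → (1, 2) → (2, 3) → (3, 5) → (5, 8) → (8, 13)

Answer: 8, 13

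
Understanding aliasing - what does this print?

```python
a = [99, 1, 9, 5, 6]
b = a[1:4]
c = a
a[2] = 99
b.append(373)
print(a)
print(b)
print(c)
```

Key concept: slice vs alias.
Step by step:
`a = [99, 1, 9, 5, 6]` → a = [99, 1, 9, 5, 6]
`b = a[1:4]` → b = [1, 9, 5]
`c = a` → c = [99, 1, 9, 5, 6] (same object as a)
`a[2] = 99` → a = [99, 1, 99, 5, 6] (same object as c); c = [99, 1, 99, 5, 6] (same object as a)
`b.append(373)` → b = [1, 9, 5, 373]
`print(a)` → prints [99, 1, 99, 5, 6]
`print(b)` → prints [1, 9, 5, 373]
`print(c)` → prints [99, 1, 99, 5, 6]

Answer:
[99, 1, 99, 5, 6]
[1, 9, 5, 373]
[99, 1, 99, 5, 6]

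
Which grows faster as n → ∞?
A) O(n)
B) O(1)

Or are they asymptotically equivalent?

O(n) vs O(1): Higher order terms dominate.

Answer: A) O(n) grows faster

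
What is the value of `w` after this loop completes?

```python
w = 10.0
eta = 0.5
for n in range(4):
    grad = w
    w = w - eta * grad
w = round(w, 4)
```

Gradient descent: w = 10.0 * (1 - 0.5)^4
`w` takes the values: 10.0 → 5.0 → 2.5 → 1.25 → 0.625

Answer: 0.625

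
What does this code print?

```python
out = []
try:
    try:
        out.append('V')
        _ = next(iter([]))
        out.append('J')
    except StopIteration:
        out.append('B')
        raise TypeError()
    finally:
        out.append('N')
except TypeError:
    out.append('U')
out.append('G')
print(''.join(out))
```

Execution trace: 'V' (try body) → 'B' (except StopIteration) → 'N' (finally) → 'U' (outer except TypeError) → 'G' (after the try/except). Output: VBNUG

Answer: VBNUG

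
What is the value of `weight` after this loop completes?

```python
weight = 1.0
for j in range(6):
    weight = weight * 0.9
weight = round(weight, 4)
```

Exponential decay: 1.0 * 0.9^6
`weight` takes the values: 1.0 → 0.9 → 0.81 → 0.729 → 0.6561 → 0.59049 → 0.531441 → 0.5314

Answer: 0.5314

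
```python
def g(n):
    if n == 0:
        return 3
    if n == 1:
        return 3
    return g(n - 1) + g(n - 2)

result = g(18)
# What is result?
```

Build up from base cases: g(0)=3, g(1)=3, g(2)=6, g(3)=9, g(4)=15, g(5)=24, g(6)=39, ..., g(18)=12543

Answer: 12543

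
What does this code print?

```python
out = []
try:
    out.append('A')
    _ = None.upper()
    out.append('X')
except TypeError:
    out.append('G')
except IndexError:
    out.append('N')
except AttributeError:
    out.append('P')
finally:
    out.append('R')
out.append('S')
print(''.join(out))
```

Execution trace: 'A' (try body) → 'P' (except AttributeError) → 'R' (finally) → 'S' (after the try/except). Output: APRS

Answer: APRS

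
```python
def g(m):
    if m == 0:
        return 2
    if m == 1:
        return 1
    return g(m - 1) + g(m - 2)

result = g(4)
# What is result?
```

Build up from base cases: g(0)=2, g(1)=1, g(2)=3, g(3)=4, g(4)=7

Answer: 7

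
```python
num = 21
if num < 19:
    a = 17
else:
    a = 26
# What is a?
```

Trace:
`num = 21` → num = 21
`if num < 19: ...` → num < 19 is False, take else branch → a = 26
So a = 26

Answer: 26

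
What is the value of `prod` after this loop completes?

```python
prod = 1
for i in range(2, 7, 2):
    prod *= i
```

Product of even numbers 2 to 6
`prod` takes the values: 1 → 2 → 8 → 48

Answer: 48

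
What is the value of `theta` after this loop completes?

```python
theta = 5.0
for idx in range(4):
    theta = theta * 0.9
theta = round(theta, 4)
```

Exponential decay: 5.0 * 0.9^4
`theta` takes the values: 5.0 → 4.5 → 4.05 → 3.645 → 3.2805

Answer: 3.2805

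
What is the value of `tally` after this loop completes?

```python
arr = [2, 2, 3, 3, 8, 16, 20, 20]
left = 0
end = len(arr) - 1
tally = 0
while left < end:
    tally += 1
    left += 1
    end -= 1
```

Iterations until pointers meet (list length 8)
`tally` takes the values: 0 → 1 → 2 → 3 → 4

Answer: 4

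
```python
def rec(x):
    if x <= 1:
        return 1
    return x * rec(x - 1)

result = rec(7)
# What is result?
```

rec(7) = 7 * 6 * 5 * 4 * 3 * 2 * 1 = 5040

Answer: 5040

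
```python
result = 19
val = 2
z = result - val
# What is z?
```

Trace:
`result = 19` → result = 19
`val = 2` → val = 2
`z = result - val` → z = 17
So z = 17

Answer: 17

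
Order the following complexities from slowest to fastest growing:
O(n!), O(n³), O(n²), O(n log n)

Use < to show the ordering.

Ordered by growth rate: O(n log n) < O(n²) < O(n³) < O(n!)

Answer: O(n log n) < O(n²) < O(n³) < O(n!)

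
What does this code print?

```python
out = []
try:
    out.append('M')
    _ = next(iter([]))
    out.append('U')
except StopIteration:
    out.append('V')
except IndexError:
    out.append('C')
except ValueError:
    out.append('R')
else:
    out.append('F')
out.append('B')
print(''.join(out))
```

Execution trace: 'M' (try body) → 'V' (except StopIteration) → 'B' (after the try/except). Output: MVB

Answer: MVB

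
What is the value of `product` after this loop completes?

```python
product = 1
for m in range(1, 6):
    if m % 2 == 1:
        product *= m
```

Product of odd numbers 1 to 5
`product` takes the values: 1 → 3 → 15

Answer: 15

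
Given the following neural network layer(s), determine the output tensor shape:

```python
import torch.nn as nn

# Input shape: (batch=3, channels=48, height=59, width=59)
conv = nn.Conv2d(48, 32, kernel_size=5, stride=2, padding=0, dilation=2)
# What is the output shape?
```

Input: (3, 48, 59, 59) -> Output: (3, 32, 26, 26)

Answer: (3, 32, 26, 26)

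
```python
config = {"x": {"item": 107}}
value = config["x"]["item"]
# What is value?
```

Trace:
`config = {"x": {"item": 107}}` → config = {'x': {'item': 107}}
`value = config["x"]["item"]` → value = 107
So value = 107

Answer: 107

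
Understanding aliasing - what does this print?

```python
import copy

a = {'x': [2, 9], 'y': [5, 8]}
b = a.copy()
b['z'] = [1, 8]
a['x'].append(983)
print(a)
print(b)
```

Key concept: shallow copy of dict with mutable values.
Step by step:
`a = {'x': [2, 9], 'y': [5, 8]}` → a = {'x': [2, 9], 'y': [5, 8]}
`b = a.copy()` → b = {'x': [2, 9], 'y': [5, 8]}
`b['z'] = [1, 8]` → b = {'x': [2, 9], 'y': [5, 8], 'z': [1, 8]}
`a['x'].append(983)` → a = {'x': [2, 9, 983], 'y': [5, 8]}; b = {'x': [2, 9, 983], 'y': [5, 8], 'z': [1, 8]}
`print(a)` → prints {'x': [2, 9, 983], 'y': [5, 8]}
`print(b)` → prints {'x': [2, 9, 983], 'y': [5, 8], 'z': [1, 8]}

Answer:
{'x': [2, 9, 983], 'y': [5, 8]}
{'x': [2, 9, 983], 'y': [5, 8], 'z': [1, 8]}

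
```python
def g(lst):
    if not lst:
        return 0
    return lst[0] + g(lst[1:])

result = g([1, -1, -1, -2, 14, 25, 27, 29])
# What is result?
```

1 + (-1) + (-1) + (-2) + 14 + 25 + 27 + 29 + 0 = 92

Answer: 92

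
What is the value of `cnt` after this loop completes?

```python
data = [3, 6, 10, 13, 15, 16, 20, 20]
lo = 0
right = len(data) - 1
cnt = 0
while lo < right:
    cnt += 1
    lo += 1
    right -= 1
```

Iterations until pointers meet (list length 8)
`cnt` takes the values: 0 → 1 → 2 → 3 → 4

Answer: 4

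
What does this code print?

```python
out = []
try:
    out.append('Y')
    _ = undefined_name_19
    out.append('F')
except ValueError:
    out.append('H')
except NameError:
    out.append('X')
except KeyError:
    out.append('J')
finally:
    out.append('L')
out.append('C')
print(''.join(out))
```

Execution trace: 'Y' (try body) → 'X' (except NameError) → 'L' (finally) → 'C' (after the try/except). Output: YXLC

Answer: YXLC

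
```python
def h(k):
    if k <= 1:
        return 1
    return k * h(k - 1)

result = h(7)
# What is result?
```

h(7) = 7 * 6 * 5 * 4 * 3 * 2 * 1 = 5040

Answer: 5040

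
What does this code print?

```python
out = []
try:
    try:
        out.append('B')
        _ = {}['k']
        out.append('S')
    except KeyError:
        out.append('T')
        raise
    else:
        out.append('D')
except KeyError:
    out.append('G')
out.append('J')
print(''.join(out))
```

Execution trace: 'B' (inner try body) → 'T' (inner except KeyError) → 'G' (outer except KeyError) → 'J' (after the try/except). Output: BTGJ

Answer: BTGJ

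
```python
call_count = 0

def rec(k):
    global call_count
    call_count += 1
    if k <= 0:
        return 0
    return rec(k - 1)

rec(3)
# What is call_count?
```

Linear recursion stepping by 1: 4 calls from k=3 down to ≤0.

Answer: 4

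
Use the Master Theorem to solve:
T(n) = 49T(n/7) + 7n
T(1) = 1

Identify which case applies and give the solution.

a=49, b=7, f(n)=7n. log_7(49) = 2. Since c=1 < 2, Case 1 applies: T(n) = Θ(n^log_b(a)) = O(n^2).

Answer: O(n^2) - Case 1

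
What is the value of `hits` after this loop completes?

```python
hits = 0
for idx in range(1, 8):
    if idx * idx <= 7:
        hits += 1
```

Count numbers where idx² ≤ 7
`hits` takes the values: 0 → 1 → 2

Answer: 2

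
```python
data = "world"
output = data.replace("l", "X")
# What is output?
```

Trace:
`data = "world"` → data = 'world'
`output = data.replace("l", "X")` → output = 'worXd'
So output = 'worXd'

Answer: 'worXd'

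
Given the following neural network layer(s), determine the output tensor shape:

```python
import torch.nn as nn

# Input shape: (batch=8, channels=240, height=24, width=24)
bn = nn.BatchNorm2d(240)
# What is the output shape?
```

Input: (8, 240, 24, 24) -> Output: (8, 240, 24, 24)

Answer: (8, 240, 24, 24)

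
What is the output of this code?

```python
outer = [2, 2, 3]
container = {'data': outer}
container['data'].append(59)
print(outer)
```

Key concept: dict holds reference to list.
Step by step:
`outer = [2, 2, 3]` → outer = [2, 2, 3]
`container = {'data': outer}` → container = {'data': [2, 2, 3]}
`container['data'].append(59)` → outer = [2, 2, 3, 59]; container = {'data': [2, 2, 3, 59]}
`print(outer)` → prints [2, 2, 3, 59]

Answer: [2, 2, 3, 59]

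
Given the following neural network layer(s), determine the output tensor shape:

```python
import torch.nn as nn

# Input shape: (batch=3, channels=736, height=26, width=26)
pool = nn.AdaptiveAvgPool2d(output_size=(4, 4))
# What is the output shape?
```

Input: (3, 736, 26, 26) -> Output: (3, 736, 4, 4)

Answer: (3, 736, 4, 4)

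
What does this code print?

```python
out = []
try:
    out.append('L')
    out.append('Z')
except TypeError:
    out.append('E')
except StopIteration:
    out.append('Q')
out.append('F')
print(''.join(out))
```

Execution trace: 'L' (try body) → 'Z' (try body, no exception) → 'F' (after the try/except). Output: LZF

Answer: LZF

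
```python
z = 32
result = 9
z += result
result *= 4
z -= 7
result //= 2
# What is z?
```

Trace:
`z = 32` → z = 32
`result = 9` → result = 9
`z += result` → z = 41
`result *= 4` → result = 36
`z -= 7` → z = 34
`result //= 2` → result = 18
So z = 34

Answer: 34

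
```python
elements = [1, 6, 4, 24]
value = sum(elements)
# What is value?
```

Trace:
`elements = [1, 6, 4, 24]` → elements = [1, 6, 4, 24]
`value = sum(elements)` → value = 35
So value = 35

Answer: 35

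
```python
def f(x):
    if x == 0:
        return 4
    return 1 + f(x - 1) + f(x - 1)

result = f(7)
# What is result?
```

f(x) = 1 + 2·f(x-1), f(0)=4. Closed form: (4+1)·2^7 - 1 = 639.

Answer: 639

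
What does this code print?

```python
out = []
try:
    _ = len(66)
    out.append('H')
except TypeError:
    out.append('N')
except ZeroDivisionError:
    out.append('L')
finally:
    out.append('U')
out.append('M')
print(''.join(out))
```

Execution trace: 'N' (except TypeError) → 'U' (finally) → 'M' (after the try/except). Output: NUM

Answer: NUM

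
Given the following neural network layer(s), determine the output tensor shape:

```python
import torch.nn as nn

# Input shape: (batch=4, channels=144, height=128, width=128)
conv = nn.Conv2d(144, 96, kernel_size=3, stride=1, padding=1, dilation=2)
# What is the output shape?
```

Input: (4, 144, 128, 128) -> Output: (4, 96, 126, 126)

Answer: (4, 96, 126, 126)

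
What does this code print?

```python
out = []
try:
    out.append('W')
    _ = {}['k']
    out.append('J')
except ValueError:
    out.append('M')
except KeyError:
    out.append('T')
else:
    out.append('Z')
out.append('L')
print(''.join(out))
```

Execution trace: 'W' (try body) → 'T' (except KeyError) → 'L' (after the try/except). Output: WTL

Answer: WTL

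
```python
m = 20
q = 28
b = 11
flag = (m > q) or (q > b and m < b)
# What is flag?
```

Trace:
`m = 20` → m = 20
`q = 28` → q = 28
`b = 11` → b = 11
`flag = (m > q) or (q > b and m < b)` → flag = False
So flag = False

Answer: False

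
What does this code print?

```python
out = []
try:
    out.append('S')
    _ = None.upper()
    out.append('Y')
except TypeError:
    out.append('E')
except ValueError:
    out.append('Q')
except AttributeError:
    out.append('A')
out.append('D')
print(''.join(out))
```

Execution trace: 'S' (try body) → 'A' (except AttributeError) → 'D' (after the try/except). Output: SAD

Answer: SAD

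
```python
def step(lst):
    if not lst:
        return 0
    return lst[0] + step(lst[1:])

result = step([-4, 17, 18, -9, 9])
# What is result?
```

(-4) + 17 + 18 + (-9) + 9 + 0 = 31

Answer: 31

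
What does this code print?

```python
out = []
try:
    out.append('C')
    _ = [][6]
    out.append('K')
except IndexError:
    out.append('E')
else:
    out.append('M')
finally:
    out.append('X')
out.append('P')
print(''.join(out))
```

Execution trace: 'C' (try body) → 'E' (except IndexError) → 'X' (finally) → 'P' (after the try/except). Output: CEXP

Answer: CEXP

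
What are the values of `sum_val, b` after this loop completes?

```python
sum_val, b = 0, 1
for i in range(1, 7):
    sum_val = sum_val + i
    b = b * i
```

Sum and factorial of 1 to 6
`sum_val, b` takes the values: (0, 1) → (1, 1) → (3, 1) → (3, 2) → (6, 2) → (6, 6) → (10, 6) → (10, 24) → (15, 24) → (15, 120) → (21, 120) → (21, 720)

Answer: 21, 720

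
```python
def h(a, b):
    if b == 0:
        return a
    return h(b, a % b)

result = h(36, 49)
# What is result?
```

h(36, 49) -> h(49, 36) -> h(36, 13) -> h(13, 10) -> h(10, 3) -> h(3, 1) -> h(1, 0) -> 1

Answer: 1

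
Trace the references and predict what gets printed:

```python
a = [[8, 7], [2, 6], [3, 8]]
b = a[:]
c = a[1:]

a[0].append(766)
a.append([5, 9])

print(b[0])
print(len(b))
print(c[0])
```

Key concept: slice with nested mutation.
Step by step:
`a = [[8, 7], [2, 6], [3, 8]]` → a = [[8, 7], [2, 6], [3, 8]]
`b = a[:]` → b = [[8, 7], [2, 6], [3, 8]]
`c = a[1:]` → c = [[2, 6], [3, 8]]
`a[0].append(766)` → a = [[8, 7, 766], [2, 6], [3, 8]]; b = [[8, 7, 766], [2, 6], [3, 8]]
`a.append([5, 9])` → a = [[8, 7, 766], [2, 6], [3, 8], [5, 9]]
`print(b[0])` → prints [8, 7, 766]
`print(len(b))` → prints 3
`print(c[0])` → prints [2, 6]

Answer:
[8, 7, 766]
3
[2, 6]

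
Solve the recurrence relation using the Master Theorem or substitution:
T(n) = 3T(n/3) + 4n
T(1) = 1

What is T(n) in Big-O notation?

By Master Theorem: a=3, b=3, f(n)=4n. Since log_3(3) = 1 and f(n) = Θ(n^1), Case 2 applies. T(n) = O(n log n).

Answer: O(n log n)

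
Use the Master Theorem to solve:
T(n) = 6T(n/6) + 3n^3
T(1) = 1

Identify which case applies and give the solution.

a=6, b=6, f(n)=3n^3. log_6(6) = 1. Since c=3 > 1 and the regularity condition holds (6(n/6)^3 = (6/6^3)n^3 with 6/6^3 < 1), Case 3 applies: T(n) = Θ(f(n)) = O(n^3).

Answer: O(n^3) - Case 3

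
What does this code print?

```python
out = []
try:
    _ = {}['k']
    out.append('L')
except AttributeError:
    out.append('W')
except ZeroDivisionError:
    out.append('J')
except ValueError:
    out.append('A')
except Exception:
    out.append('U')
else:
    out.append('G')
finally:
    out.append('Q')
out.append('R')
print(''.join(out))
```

Execution trace: 'U' (except Exception) → 'Q' (finally) → 'R' (after the try/except). Output: UQR

Answer: UQR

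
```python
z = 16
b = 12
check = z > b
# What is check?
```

Trace:
`z = 16` → z = 16
`b = 12` → b = 12
`check = z > b` → check = True
So check = True

Answer: True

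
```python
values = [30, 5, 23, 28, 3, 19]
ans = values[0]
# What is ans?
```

Trace:
`values = [30, 5, 23, 28, 3, 19]` → values = [30, 5, 23, 28, 3, 19]
`ans = values[0]` → ans = 30
So ans = 30

Answer: 30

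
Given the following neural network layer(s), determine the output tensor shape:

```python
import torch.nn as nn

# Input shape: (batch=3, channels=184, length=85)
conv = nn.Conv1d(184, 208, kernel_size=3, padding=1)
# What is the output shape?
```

Input: (3, 184, 85) -> Output: (3, 208, 85)

Answer: (3, 208, 85)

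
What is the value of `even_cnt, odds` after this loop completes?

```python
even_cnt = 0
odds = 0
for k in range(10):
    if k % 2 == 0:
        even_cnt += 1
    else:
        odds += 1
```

Count evens and odds in range(10)
`even_cnt, odds` takes the values: (0, 0) → (1, 0) → (1, 1) → (2, 1) → (2, 2) → (3, 2) → (3, 3) → (4, 3) → (4, 4) → (5, 4) → (5, 5)

Answer: 5, 5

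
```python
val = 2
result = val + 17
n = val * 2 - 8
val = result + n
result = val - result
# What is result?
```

Trace:
`val = 2` → val = 2
`result = val + 17` → result = 19
`n = val * 2 - 8` → n = -4
`val = result + n` → val = 15
`result = val - result` → result = -4
So result = -4

Answer: -4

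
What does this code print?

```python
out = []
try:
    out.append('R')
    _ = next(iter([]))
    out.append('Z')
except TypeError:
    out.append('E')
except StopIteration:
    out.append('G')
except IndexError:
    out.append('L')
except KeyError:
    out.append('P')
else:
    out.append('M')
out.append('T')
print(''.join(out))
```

Execution trace: 'R' (try body) → 'G' (except StopIteration) → 'T' (after the try/except). Output: RGT

Answer: RGT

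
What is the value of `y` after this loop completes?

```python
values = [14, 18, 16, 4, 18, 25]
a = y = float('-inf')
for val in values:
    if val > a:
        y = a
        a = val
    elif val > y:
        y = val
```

Second largest (with repeats) in [14, 18, 16, 4, 18, 25]
`y` takes the values: -inf → 14 → 16 → 18

Answer: 18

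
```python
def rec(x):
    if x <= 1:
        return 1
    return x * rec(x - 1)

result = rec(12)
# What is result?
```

rec(12) = 12 * 11 * 10 * 9 * 8 * 7 * 6 * 5 * 4 * 3 * 2 * 1 = 479001600

Answer: 479001600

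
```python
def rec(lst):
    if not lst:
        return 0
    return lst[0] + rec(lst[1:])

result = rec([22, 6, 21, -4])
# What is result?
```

22 + 6 + 21 + (-4) + 0 = 45

Answer: 45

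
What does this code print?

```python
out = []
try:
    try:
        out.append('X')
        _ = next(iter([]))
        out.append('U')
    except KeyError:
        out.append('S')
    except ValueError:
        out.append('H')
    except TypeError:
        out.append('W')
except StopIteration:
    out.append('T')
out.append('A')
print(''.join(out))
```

Execution trace: 'X' (try body) → 'T' (outer except StopIteration) → 'A' (after the try/except). Output: XTA

Answer: XTA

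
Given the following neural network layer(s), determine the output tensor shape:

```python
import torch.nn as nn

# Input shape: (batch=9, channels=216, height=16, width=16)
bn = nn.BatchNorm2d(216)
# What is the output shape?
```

Input: (9, 216, 16, 16) -> Output: (9, 216, 16, 16)

Answer: (9, 216, 16, 16)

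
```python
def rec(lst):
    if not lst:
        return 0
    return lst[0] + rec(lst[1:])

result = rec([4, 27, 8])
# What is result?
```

4 + 27 + 8 + 0 = 39

Answer: 39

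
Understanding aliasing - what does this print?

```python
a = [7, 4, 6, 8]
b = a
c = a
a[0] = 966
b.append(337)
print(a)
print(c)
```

Key concept: multiple aliases.
Step by step:
`a = [7, 4, 6, 8]` → a = [7, 4, 6, 8]
`b = a` → b = [7, 4, 6, 8] (same object as a)
`c = a` → c = [7, 4, 6, 8] (same object as a, b)
`a[0] = 966` → a = [966, 4, 6, 8] (same object as b, c); b = [966, 4, 6, 8] (same object as a, c); c = [966, 4, 6, 8] (same object as a, b)
`b.append(337)` → a = [966, 4, 6, 8, 337] (same object as b, c); b = [966, 4, 6, 8, 337] (same object as a, c); c = [966, 4, 6, 8, 337] (same object as a, b)
`print(a)` → prints [966, 4, 6, 8, 337]
`print(c)` → prints [966, 4, 6, 8, 337]

Answer:
[966, 4, 6, 8, 337]
[966, 4, 6, 8, 337]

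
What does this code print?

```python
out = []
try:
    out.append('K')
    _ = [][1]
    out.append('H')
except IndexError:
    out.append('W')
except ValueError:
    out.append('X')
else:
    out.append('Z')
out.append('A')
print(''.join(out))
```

Execution trace: 'K' (try body) → 'W' (except IndexError) → 'A' (after the try/except). Output: KWA

Answer: KWA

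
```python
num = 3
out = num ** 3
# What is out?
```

Trace:
`num = 3` → num = 3
`out = num ** 3` → out = 27
So out = 27

Answer: 27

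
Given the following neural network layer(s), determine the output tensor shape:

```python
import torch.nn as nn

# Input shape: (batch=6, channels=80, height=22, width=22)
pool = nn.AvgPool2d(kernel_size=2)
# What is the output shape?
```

Input: (6, 80, 22, 22) -> Output: (6, 80, 11, 11)

Answer: (6, 80, 11, 11)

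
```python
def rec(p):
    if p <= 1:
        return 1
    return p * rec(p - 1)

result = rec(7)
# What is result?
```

rec(7) = 7 * 6 * 5 * 4 * 3 * 2 * 1 = 5040

Answer: 5040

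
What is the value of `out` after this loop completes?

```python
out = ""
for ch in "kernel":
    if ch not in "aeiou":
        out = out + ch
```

Remove vowels from 'kernel'
`out` takes the values: "" → "k" → "kr" → "krn" → "krnl"

Answer: "krnl"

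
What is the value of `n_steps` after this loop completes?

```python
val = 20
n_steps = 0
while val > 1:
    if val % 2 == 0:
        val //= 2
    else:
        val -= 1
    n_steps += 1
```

Steps to reduce 20 to 1
`n_steps` takes the values: 0 → 1 → 2 → 3 → 4 → 5

Answer: 5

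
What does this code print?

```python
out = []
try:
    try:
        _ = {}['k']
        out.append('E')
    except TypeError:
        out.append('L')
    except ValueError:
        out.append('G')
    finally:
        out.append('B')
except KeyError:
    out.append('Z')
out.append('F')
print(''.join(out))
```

Execution trace: 'B' (finally) → 'Z' (outer except KeyError) → 'F' (after the try/except). Output: BZF

Answer: BZF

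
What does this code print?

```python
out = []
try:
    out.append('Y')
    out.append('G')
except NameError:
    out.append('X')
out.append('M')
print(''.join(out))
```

Execution trace: 'Y' (try body) → 'G' (try body, no exception) → 'M' (after the try/except). Output: YGM

Answer: YGM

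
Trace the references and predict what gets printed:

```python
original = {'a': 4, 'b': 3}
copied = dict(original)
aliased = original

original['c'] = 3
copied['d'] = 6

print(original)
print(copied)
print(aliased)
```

Key concept: dict() creates copy, assignment creates alias.
Step by step:
`original = {'a': 4, 'b': 3}` → original = {'a': 4, 'b': 3}
`copied = dict(original)` → copied = {'a': 4, 'b': 3}
`aliased = original` → aliased = {'a': 4, 'b': 3} (same object as original)
`original['c'] = 3` → original = {'a': 4, 'b': 3, 'c': 3} (same object as aliased); aliased = {'a': 4, 'b': 3, 'c': 3} (same object as original)
`copied['d'] = 6` → copied = {'a': 4, 'b': 3, 'd': 6}
`print(original)` → prints {'a': 4, 'b': 3, 'c': 3}
`print(copied)` → prints {'a': 4, 'b': 3, 'd': 6}
`print(aliased)` → prints {'a': 4, 'b': 3, 'c': 3}

Answer:
{'a': 4, 'b': 3, 'c': 3}
{'a': 4, 'b': 3, 'd': 6}
{'a': 4, 'b': 3, 'c': 3}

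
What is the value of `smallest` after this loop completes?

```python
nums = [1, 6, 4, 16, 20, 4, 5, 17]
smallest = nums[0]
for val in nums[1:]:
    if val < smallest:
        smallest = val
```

Minimum of [1, 6, 4, 16, 20, 4, 5, 17]
`smallest` takes the values: 1

Answer: 1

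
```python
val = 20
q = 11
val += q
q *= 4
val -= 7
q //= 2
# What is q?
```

Trace:
`val = 20` → val = 20
`q = 11` → q = 11
`val += q` → val = 31
`q *= 4` → q = 44
`val -= 7` → val = 24
`q //= 2` → q = 22
So q = 22

Answer: 22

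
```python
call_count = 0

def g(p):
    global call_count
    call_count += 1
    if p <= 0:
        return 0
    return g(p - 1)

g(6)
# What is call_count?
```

Linear recursion stepping by 1: 7 calls from p=6 down to ≤0.

Answer: 7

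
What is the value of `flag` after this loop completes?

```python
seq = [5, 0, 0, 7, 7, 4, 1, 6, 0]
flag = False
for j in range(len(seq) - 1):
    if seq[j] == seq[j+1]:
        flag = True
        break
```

Check consecutive duplicates in [5, 0, 0, 7, 7, 4, 1, 6, 0]
`flag` takes the values: False → True

Answer: True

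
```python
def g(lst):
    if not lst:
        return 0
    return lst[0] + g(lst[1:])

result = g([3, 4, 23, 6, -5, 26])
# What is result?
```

3 + 4 + 23 + 6 + (-5) + 26 + 0 = 57

Answer: 57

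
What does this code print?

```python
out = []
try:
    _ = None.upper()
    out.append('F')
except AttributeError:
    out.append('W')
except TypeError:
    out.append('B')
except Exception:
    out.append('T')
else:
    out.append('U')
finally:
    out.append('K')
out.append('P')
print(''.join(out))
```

Execution trace: 'W' (except AttributeError) → 'K' (finally) → 'P' (after the try/except). Output: WKP

Answer: WKP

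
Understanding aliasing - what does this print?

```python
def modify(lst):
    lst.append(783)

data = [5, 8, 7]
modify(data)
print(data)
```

Key concept: function modifies passed list.
Step by step:
`data = [5, 8, 7]` → data = [5, 8, 7]
`modify(data)` → data = [5, 8, 7, 783]
`print(data)` → prints [5, 8, 7, 783]

Answer: [5, 8, 7, 783]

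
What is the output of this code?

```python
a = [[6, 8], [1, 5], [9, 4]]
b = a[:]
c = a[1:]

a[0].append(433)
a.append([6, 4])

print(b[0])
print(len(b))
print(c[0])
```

Key concept: slice with nested mutation.
Step by step:
`a = [[6, 8], [1, 5], [9, 4]]` → a = [[6, 8], [1, 5], [9, 4]]
`b = a[:]` → b = [[6, 8], [1, 5], [9, 4]]
`c = a[1:]` → c = [[1, 5], [9, 4]]
`a[0].append(433)` → a = [[6, 8, 433], [1, 5], [9, 4]]; b = [[6, 8, 433], [1, 5], [9, 4]]
`a.append([6, 4])` → a = [[6, 8, 433], [1, 5], [9, 4], [6, 4]]
`print(b[0])` → prints [6, 8, 433]
`print(len(b))` → prints 3
`print(c[0])` → prints [1, 5]

Answer:
[6, 8, 433]
3
[1, 5]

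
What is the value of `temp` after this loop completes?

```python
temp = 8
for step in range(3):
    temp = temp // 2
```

Halve 3 times: 8 // 2^3 = 1
`temp` takes the values: 8 → 4 → 2 → 1

Answer: 1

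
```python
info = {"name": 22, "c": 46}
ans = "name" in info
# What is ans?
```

Trace:
`info = {"name": 22, "c": 46}` → info = {'name': 22, 'c': 46}
`ans = "name" in info` → ans = True
So ans = True

Answer: True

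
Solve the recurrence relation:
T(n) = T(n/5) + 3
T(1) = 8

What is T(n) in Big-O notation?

Each step divides n by 5 and adds 3. After log_5(n) steps we reach T(1)=8. So T(n) = 3·log_5(n) + 8 = O(log n).

Answer: O(log n)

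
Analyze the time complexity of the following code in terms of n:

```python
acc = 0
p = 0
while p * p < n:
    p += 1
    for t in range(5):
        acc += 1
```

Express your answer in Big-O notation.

Each loop level contributes: √n × 1. Multiplying the contributions gives O(√n).

Answer: O(√n)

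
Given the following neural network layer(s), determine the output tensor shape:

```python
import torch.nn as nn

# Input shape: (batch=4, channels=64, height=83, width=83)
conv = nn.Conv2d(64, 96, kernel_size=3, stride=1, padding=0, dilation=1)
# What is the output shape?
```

Input: (4, 64, 83, 83) -> Output: (4, 96, 81, 81)

Answer: (4, 96, 81, 81)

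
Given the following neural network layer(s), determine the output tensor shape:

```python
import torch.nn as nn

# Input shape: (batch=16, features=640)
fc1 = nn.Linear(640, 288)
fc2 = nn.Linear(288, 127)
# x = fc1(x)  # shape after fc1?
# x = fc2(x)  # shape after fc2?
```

Input: (16, 640) -> after fc1: (16, 288) -> Output: (16, 127)

Answer: (16, 127)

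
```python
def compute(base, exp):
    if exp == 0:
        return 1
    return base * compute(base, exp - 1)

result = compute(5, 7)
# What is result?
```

compute(5, 7) = 5 * 5 * 5 * 5 * 5 * 5 * 5 = 78125

Answer: 78125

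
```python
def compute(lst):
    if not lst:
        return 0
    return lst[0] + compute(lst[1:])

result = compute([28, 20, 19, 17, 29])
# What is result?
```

28 + 20 + 19 + 17 + 29 + 0 = 113

Answer: 113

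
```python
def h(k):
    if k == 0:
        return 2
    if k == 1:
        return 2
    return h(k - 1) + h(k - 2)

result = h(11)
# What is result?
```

Build up from base cases: h(0)=2, h(1)=2, h(2)=4, h(3)=6, h(4)=10, h(5)=16, h(6)=26, ..., h(11)=288

Answer: 288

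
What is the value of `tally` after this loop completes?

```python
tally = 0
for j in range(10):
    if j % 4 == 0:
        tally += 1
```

Count numbers divisible by 4 in range(10)
`tally` takes the values: 0 → 1 → 2 → 3

Answer: 3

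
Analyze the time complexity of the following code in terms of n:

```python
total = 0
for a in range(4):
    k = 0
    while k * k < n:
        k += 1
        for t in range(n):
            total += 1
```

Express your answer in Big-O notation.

Each loop level contributes: 1 × √n × n. Multiplying the contributions gives O(n√n).

Answer: O(n√n)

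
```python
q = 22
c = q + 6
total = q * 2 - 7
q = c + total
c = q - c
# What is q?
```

Trace:
`q = 22` → q = 22
`c = q + 6` → c = 28
`total = q * 2 - 7` → total = 37
`q = c + total` → q = 65
`c = q - c` → c = 37
So q = 65

Answer: 65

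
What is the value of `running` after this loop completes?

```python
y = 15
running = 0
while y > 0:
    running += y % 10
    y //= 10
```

Sum digits of 15
`running` takes the values: 0 → 5 → 6

Answer: 6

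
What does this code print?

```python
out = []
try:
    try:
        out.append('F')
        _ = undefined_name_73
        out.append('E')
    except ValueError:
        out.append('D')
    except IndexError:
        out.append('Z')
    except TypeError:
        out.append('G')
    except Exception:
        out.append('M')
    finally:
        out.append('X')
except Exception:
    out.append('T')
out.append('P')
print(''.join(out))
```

Execution trace: 'F' (inner try body) → 'M' (inner except Exception) → 'X' (inner finally) → 'P' (after the try/except). Output: FMXP

Answer: FMXP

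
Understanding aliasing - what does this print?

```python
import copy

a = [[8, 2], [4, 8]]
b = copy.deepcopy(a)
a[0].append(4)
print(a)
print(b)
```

Key concept: deep copy is fully independent.
Step by step:
`a = [[8, 2], [4, 8]]` → a = [[8, 2], [4, 8]]
`b = copy.deepcopy(a)` → b = [[8, 2], [4, 8]]
`a[0].append(4)` → a = [[8, 2, 4], [4, 8]]
`print(a)` → prints [[8, 2, 4], [4, 8]]
`print(b)` → prints [[8, 2], [4, 8]]

Answer:
[[8, 2, 4], [4, 8]]
[[8, 2], [4, 8]]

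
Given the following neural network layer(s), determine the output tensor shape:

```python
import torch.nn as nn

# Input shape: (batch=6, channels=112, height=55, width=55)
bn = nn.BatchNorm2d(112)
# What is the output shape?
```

Input: (6, 112, 55, 55) -> Output: (6, 112, 55, 55)

Answer: (6, 112, 55, 55)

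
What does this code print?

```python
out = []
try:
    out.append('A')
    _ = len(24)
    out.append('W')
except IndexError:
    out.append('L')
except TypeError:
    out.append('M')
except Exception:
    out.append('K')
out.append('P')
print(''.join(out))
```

Execution trace: 'A' (try body) → 'M' (except TypeError) → 'P' (after the try/except). Output: AMP

Answer: AMP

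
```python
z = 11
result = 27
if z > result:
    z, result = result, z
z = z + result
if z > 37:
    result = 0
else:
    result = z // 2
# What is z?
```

Trace:
`z = 11` → z = 11
`result = 27` → result = 27
`if z > result: ...` → z > result is False → no variable changes
`z = z + result` → z = 38
`if z > 37: ...` → z > 37 is True → result = 0
So z = 38

Answer: 38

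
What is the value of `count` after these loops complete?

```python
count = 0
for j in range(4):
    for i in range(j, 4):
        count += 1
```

Upper triangle: 4 + 3 + ... + 1
`count` takes the values: 0 → 1 → 2 → 3 → 4 → 5 → 6 → 7 → 8 → 9 → 10

Answer: 10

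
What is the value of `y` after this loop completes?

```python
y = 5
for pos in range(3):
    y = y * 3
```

Multiply by 3, 3 times: 5 * 3^3 = 135
`y` takes the values: 5 → 15 → 45 → 135

Answer: 135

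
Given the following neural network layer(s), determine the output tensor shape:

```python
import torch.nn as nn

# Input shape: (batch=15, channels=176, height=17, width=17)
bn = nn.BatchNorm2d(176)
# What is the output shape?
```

Input: (15, 176, 17, 17) -> Output: (15, 176, 17, 17)

Answer: (15, 176, 17, 17)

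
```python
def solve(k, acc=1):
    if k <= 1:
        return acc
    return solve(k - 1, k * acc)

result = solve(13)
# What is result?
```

Accumulator trace (n, acc): (13, 1) -> (12, 13) -> (11, 156) -> (10, 1716) -> (9, 17160) -> (8, 154440) -> (7, 1235520) -> (6, 8648640) -> (5, 51891840) -> (4, 259459200) -> (3, 1037836800) -> (2, 3113510400) -> (1, 6227020800) -> return 6227020800

Answer: 6227020800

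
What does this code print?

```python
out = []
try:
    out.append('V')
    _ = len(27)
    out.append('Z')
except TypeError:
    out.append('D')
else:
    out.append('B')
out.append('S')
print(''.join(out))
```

Execution trace: 'V' (try body) → 'D' (except TypeError) → 'S' (after the try/except). Output: VDS

Answer: VDS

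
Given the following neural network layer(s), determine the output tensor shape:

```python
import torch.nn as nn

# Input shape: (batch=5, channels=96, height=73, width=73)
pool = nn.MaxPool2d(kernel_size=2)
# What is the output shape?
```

Input: (5, 96, 73, 73) -> Output: (5, 96, 36, 36)

Answer: (5, 96, 36, 36)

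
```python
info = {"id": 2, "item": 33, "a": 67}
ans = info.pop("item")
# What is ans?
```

Trace:
`info = {"id": 2, "item": 33, "a": 67}` → info = {'id': 2, 'item': 33, 'a': 67}
`ans = info.pop("item")` → info = {'id': 2, 'a': 67}; ans = 33
So ans = 33

Answer: 33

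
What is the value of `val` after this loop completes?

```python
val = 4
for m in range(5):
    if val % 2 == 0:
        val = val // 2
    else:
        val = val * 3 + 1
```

Collatz-style transformation from 4
`val` takes the values: 4 → 2 → 1 → 4 → 2 → 1

Answer: 1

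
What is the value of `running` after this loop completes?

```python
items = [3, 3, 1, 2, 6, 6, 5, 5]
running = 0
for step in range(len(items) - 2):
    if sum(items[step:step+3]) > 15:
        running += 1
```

Count windows with sum > 15
`running` takes the values: 0 → 1 → 2

Answer: 2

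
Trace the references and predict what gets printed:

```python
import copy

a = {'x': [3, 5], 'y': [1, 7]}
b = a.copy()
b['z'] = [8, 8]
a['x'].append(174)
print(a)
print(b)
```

Key concept: shallow copy of dict with mutable values.
Step by step:
`a = {'x': [3, 5], 'y': [1, 7]}` → a = {'x': [3, 5], 'y': [1, 7]}
`b = a.copy()` → b = {'x': [3, 5], 'y': [1, 7]}
`b['z'] = [8, 8]` → b = {'x': [3, 5], 'y': [1, 7], 'z': [8, 8]}
`a['x'].append(174)` → a = {'x': [3, 5, 174], 'y': [1, 7]}; b = {'x': [3, 5, 174], 'y': [1, 7], 'z': [8, 8]}
`print(a)` → prints {'x': [3, 5, 174], 'y': [1, 7]}
`print(b)` → prints {'x': [3, 5, 174], 'y': [1, 7], 'z': [8, 8]}

Answer:
{'x': [3, 5, 174], 'y': [1, 7]}
{'x': [3, 5, 174], 'y': [1, 7], 'z': [8, 8]}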